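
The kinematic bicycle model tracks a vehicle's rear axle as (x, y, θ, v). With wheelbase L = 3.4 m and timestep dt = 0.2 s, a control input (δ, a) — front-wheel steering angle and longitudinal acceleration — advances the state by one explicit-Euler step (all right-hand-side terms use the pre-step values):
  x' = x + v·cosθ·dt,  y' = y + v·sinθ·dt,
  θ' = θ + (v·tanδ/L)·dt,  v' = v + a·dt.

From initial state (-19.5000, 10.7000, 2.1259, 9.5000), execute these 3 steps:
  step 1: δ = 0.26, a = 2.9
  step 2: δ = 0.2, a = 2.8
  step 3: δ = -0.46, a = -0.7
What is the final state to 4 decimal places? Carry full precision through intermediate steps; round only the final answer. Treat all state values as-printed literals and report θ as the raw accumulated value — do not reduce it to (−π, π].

after step 1 (δ=0.26, a=2.9): (-20.501360, 12.314707, 2.274559, 10.080000)
after step 2 (δ=0.2, a=2.8): (-21.805895, 13.851731, 2.394754, 10.640000)
after step 3 (δ=-0.46, a=-0.7): (-23.367507, 15.297328, 2.084662, 10.500000)

(-23.3675, 15.2973, 2.0847, 10.5000)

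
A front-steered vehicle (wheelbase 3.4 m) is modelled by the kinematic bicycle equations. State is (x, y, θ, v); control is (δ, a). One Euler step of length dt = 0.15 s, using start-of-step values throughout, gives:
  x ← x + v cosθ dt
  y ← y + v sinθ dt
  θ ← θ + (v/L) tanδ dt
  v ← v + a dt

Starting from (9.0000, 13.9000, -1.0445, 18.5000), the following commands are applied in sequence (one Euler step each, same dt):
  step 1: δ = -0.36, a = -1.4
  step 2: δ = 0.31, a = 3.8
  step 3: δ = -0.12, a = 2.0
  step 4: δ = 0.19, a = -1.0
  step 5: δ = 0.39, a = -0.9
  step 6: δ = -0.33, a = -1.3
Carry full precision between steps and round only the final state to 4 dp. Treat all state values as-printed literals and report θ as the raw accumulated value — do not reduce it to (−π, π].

(17.0050, -0.6019, -0.9715, 18.6800)

after step 1 (δ=-0.36, a=-1.4): (10.393978, 11.500531, -1.351711, 18.290000)
after step 2 (δ=0.31, a=3.8): (10.990241, 8.822610, -1.093235, 18.860000)
after step 3 (δ=-0.12, a=2.0): (12.290491, 6.310123, -1.193564, 19.160000)
after step 4 (δ=0.19, a=-1.0): (13.349125, 3.638200, -1.030997, 19.010000)
after step 5 (δ=0.39, a=-0.9): (14.814692, 1.192149, -0.686255, 18.875000)
after step 6 (δ=-0.33, a=-1.3): (17.005015, -0.601857, -0.971483, 18.680000)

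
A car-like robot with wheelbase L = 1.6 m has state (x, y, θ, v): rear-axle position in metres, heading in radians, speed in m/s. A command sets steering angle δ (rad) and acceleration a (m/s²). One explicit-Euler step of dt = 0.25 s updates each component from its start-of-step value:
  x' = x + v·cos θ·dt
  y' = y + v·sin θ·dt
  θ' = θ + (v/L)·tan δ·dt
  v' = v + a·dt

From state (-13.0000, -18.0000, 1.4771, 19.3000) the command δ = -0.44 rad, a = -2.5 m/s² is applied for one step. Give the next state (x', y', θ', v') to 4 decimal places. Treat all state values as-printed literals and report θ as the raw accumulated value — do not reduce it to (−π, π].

x' = -13.0000 + 19.3000·cos(1.4771)·0.25 = -12.5486
y' = -18.0000 + 19.3000·sin(1.4771)·0.25 = -13.1962
θ' = 1.4771 + (19.3000/1.6)·tan(-0.44)·0.25 = 0.0574
v' = 19.3000 − 2.5000·0.25 = 18.6750

(-12.5486, -13.1962, 0.0574, 18.6750)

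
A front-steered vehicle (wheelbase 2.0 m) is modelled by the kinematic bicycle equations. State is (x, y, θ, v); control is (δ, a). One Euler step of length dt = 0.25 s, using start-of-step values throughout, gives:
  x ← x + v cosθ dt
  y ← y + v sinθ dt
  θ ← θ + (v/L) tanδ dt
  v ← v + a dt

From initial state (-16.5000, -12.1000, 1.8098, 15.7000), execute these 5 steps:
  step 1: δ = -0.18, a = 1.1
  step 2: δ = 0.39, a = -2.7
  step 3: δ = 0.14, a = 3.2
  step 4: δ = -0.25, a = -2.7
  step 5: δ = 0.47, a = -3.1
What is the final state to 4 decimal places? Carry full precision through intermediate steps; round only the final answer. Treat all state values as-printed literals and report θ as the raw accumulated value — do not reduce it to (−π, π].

after step 1 (δ=-0.18, a=1.1): (-17.429184, -8.286571, 1.452685, 15.975000)
after step 2 (δ=0.39, a=-2.7): (-16.958572, -4.320645, 2.273510, 15.300000)
after step 3 (δ=0.14, a=3.2): (-19.430635, -1.401822, 2.543023, 16.100000)
after step 4 (δ=-0.25, a=-2.7): (-22.755858, 0.866109, 2.029148, 15.425000)
after step 5 (δ=0.47, a=-3.1): (-24.462134, 4.324330, 3.008569, 14.650000)

(-24.4621, 4.3243, 3.0086, 14.6500)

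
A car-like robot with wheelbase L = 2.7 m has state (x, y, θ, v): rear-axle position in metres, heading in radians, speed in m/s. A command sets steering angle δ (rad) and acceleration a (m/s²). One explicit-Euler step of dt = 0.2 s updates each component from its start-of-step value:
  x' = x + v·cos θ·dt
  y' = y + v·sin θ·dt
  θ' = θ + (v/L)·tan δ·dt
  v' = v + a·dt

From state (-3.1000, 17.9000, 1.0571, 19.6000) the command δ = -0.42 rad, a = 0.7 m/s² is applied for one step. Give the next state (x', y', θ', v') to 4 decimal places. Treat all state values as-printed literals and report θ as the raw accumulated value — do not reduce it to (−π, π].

x' = -3.1000 + 19.6000·cos(1.0571)·0.2 = -1.1737
y' = 17.9000 + 19.6000·sin(1.0571)·0.2 = 21.3141
θ' = 1.0571 + (19.6000/2.7)·tan(-0.42)·0.2 = 0.4087
v' = 19.6000 + 0.7000·0.2 = 19.7400

(-1.1737, 21.3141, 0.4087, 19.7400)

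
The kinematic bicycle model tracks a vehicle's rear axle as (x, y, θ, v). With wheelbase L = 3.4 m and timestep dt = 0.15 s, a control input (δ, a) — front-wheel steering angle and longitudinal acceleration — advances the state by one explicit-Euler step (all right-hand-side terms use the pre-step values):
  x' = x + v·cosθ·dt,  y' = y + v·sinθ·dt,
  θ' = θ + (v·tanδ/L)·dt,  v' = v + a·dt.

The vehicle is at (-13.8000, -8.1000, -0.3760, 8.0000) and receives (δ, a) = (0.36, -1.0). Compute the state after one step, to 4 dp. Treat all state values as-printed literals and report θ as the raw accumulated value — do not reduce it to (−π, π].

(-12.6838, -8.5406, -0.2432, 7.8500)

x' = -13.8000 + 8.0000·cos(-0.3760)·0.15 = -12.6838
y' = -8.1000 + 8.0000·sin(-0.3760)·0.15 = -8.5406
θ' = -0.3760 + (8.0000/3.4)·tan(0.36)·0.15 = -0.2432
v' = 8.0000 − 1.0000·0.15 = 7.8500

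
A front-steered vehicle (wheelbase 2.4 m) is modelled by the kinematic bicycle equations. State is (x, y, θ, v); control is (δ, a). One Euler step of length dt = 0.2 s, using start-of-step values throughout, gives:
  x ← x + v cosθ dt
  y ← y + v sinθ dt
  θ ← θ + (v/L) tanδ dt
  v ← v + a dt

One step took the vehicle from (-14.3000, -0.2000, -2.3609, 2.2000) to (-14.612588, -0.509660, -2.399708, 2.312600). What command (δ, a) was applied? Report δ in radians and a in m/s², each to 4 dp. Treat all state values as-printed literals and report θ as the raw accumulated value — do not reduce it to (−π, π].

δ = -0.2086, a = 0.5630

a = (v'−v)/dt = (0.112600)/0.2 = 0.5630
Δθ = θ'−θ = -0.038808;  (v·dt/L) = 2.2000·0.2/2.4 = 0.183333
tan δ = Δθ·L/(v·dt) = -0.211680  →  δ = -0.2086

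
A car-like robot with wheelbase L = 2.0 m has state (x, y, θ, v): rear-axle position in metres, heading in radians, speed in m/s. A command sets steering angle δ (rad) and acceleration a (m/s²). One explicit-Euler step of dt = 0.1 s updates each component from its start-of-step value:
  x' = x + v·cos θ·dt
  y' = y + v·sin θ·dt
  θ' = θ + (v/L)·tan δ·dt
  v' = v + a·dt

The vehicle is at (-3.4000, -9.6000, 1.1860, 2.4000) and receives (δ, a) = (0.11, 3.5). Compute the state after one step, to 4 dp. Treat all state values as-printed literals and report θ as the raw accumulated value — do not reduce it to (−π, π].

x' = -3.4000 + 2.4000·cos(1.1860)·0.1 = -3.3099
y' = -9.6000 + 2.4000·sin(1.1860)·0.1 = -9.3776
θ' = 1.1860 + (2.4000/2.0)·tan(0.11)·0.1 = 1.1993
v' = 2.4000 + 3.5000·0.1 = 2.7500

(-3.3099, -9.3776, 1.1993, 2.7500)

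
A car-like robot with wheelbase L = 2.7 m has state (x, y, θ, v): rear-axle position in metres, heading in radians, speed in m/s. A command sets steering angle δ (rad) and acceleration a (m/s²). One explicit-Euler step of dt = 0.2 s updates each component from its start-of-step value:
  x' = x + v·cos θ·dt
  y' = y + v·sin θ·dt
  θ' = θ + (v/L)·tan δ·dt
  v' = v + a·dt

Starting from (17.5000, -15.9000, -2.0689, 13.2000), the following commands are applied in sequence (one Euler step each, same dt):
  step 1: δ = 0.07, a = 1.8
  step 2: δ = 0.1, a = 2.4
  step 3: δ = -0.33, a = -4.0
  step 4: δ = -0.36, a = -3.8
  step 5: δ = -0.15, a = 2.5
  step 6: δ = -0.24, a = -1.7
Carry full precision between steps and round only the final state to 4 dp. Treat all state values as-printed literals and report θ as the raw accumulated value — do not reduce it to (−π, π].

(7.9434, -27.5816, -2.9999, 12.6400)

after step 1 (δ=0.07, a=1.8): (16.238712, -18.219214, -2.000344, 13.560000)
after step 2 (δ=0.1, a=2.4): (15.109275, -20.684841, -1.899563, 14.040000)
after step 3 (δ=-0.33, a=-4.0): (14.202639, -23.342448, -2.255789, 13.240000)
after step 4 (δ=-0.36, a=-3.8): (12.527337, -25.393122, -2.624942, 12.480000)
after step 5 (δ=-0.15, a=2.5): (10.357118, -26.626072, -2.764659, 12.980000)
after step 6 (δ=-0.24, a=-1.7): (7.943363, -27.581586, -2.999949, 12.640000)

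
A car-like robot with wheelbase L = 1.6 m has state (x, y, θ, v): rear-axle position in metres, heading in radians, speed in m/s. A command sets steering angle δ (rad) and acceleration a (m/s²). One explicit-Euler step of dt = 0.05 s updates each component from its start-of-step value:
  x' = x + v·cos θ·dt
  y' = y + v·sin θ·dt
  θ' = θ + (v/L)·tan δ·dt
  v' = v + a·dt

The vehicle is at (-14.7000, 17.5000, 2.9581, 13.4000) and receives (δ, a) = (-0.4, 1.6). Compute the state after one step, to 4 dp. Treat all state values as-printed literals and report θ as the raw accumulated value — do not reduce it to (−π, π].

x' = -14.7000 + 13.4000·cos(2.9581)·0.05 = -15.3588
y' = 17.5000 + 13.4000·sin(2.9581)·0.05 = 17.6223
θ' = 2.9581 + (13.4000/1.6)·tan(-0.4)·0.05 = 2.7811
v' = 13.4000 + 1.6000·0.05 = 13.4800

(-15.3588, 17.6223, 2.7811, 13.4800)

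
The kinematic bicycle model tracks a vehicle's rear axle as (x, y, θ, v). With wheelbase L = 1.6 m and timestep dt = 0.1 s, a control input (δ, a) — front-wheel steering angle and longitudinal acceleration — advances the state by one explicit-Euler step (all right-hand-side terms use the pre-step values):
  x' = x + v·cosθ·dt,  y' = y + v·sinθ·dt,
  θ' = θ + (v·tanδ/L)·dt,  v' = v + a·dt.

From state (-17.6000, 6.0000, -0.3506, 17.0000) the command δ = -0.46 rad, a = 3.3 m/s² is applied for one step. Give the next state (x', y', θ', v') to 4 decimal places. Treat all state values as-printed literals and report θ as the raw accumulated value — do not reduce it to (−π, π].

x' = -17.6000 + 17.0000·cos(-0.3506)·0.1 = -16.0034
y' = 6.0000 + 17.0000·sin(-0.3506)·0.1 = 5.4161
θ' = -0.3506 + (17.0000/1.6)·tan(-0.46)·0.1 = -0.8770
v' = 17.0000 + 3.3000·0.1 = 17.3300

(-16.0034, 5.4161, -0.8770, 17.3300)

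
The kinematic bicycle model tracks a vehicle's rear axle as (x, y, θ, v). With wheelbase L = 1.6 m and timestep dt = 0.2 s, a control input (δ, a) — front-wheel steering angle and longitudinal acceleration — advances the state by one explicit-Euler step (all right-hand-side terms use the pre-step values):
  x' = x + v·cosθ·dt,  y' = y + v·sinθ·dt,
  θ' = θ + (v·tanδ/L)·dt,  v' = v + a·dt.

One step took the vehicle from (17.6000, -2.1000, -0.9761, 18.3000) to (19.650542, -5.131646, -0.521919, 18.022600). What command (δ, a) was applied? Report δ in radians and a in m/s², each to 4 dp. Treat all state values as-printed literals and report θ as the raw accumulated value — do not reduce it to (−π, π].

a = (v'−v)/dt = (-0.277400)/0.2 = -1.3870
Δθ = θ'−θ = 0.454181;  (v·dt/L) = 18.3000·0.2/1.6 = 2.287500
tan δ = Δθ·L/(v·dt) = 0.198549  →  δ = 0.1960

δ = 0.1960, a = -1.3870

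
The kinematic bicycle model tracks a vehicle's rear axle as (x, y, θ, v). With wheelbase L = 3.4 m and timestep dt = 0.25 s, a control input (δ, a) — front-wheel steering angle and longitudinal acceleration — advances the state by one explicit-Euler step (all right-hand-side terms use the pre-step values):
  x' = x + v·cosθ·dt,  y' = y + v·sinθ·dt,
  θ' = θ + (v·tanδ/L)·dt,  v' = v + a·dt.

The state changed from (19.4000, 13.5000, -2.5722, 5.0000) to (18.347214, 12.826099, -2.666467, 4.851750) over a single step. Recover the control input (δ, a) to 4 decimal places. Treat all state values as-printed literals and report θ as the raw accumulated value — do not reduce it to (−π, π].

δ = -0.2510, a = -0.5930

a = (v'−v)/dt = (-0.148250)/0.25 = -0.5930
Δθ = θ'−θ = -0.094267;  (v·dt/L) = 5.0000·0.25/3.4 = 0.367647
tan δ = Δθ·L/(v·dt) = -0.256406  →  δ = -0.2510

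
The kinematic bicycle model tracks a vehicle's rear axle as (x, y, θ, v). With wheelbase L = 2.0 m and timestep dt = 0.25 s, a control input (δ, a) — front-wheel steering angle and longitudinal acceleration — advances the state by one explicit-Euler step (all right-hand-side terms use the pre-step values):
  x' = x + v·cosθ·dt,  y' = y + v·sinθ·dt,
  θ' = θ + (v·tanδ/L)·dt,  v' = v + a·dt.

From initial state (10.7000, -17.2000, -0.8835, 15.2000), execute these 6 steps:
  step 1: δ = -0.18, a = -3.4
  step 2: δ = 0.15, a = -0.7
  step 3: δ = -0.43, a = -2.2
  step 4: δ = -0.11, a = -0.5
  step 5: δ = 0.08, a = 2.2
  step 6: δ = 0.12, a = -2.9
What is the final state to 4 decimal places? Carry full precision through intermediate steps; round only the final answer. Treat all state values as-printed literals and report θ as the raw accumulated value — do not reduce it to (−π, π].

(13.5182, -36.2801, -1.6118, 13.3250)

after step 1 (δ=-0.18, a=-3.4): (13.110909, -20.137264, -1.229242, 14.350000)
after step 2 (δ=0.15, a=-0.7): (14.312549, -23.517533, -0.958143, 14.175000)
after step 3 (δ=-0.43, a=-2.2): (16.350347, -26.416764, -1.770762, 13.625000)
after step 4 (δ=-0.11, a=-0.5): (15.673742, -29.755139, -1.958865, 13.500000)
after step 5 (δ=0.08, a=2.2): (14.396636, -32.879179, -1.823577, 14.050000)
after step 6 (δ=0.12, a=-2.9): (13.518171, -36.280054, -1.611809, 13.325000)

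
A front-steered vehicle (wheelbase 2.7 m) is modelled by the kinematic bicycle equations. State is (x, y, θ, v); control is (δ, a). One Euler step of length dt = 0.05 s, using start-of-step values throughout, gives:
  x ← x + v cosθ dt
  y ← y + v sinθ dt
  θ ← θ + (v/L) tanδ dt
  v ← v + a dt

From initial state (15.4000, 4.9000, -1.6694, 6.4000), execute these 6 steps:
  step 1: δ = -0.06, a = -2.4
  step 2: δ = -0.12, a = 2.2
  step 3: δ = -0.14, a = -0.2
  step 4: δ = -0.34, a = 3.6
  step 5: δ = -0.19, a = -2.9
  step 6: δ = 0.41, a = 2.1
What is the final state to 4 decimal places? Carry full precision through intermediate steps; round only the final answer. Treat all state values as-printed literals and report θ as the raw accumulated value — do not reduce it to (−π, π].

after step 1 (δ=-0.06, a=-2.4): (15.368498, 4.581554, -1.676520, 6.280000)
after step 2 (δ=-0.12, a=2.2): (15.335363, 4.269308, -1.690543, 6.390000)
after step 3 (δ=-0.14, a=-0.2): (15.297195, 3.952096, -1.707218, 6.380000)
after step 4 (δ=-0.34, a=3.6): (15.253811, 3.636059, -1.749012, 6.560000)
after step 5 (δ=-0.19, a=-2.9): (15.195666, 3.313254, -1.772375, 6.415000)
after step 6 (δ=0.41, a=2.1): (15.131446, 2.998999, -1.720742, 6.520000)

(15.1314, 2.9990, -1.7207, 6.5200)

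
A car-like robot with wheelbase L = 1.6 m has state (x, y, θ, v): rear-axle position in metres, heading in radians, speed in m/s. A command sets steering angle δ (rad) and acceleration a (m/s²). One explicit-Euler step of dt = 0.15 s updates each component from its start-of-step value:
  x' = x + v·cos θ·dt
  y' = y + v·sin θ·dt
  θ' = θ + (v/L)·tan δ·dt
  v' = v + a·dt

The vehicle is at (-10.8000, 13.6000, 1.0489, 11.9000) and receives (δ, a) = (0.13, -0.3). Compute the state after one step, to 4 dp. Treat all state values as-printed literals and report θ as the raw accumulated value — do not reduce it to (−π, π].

(-9.9101, 15.1474, 1.1948, 11.8550)

x' = -10.8000 + 11.9000·cos(1.0489)·0.15 = -9.9101
y' = 13.6000 + 11.9000·sin(1.0489)·0.15 = 15.1474
θ' = 1.0489 + (11.9000/1.6)·tan(0.13)·0.15 = 1.1948
v' = 11.9000 − 0.3000·0.15 = 11.8550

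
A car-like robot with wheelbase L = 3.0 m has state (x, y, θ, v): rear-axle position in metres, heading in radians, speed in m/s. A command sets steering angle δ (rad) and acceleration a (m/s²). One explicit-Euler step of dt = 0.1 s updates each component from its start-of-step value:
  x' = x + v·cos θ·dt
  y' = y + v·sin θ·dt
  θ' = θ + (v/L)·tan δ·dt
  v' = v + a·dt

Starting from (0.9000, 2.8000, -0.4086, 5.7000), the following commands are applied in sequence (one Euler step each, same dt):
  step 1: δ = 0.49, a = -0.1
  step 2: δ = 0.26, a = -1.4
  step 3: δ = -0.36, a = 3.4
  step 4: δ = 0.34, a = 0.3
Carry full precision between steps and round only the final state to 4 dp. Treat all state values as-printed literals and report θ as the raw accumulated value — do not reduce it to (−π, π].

(3.0601, 2.0716, -0.2570, 5.9200)

after step 1 (δ=0.49, a=-0.1): (1.423076, 2.573525, -0.307256, 5.690000)
after step 2 (δ=0.26, a=-1.4): (1.965428, 2.401434, -0.256801, 5.550000)
after step 3 (δ=-0.36, a=3.4): (2.502229, 2.260471, -0.326435, 5.890000)
after step 4 (δ=0.34, a=0.3): (3.060124, 2.071597, -0.256985, 5.920000)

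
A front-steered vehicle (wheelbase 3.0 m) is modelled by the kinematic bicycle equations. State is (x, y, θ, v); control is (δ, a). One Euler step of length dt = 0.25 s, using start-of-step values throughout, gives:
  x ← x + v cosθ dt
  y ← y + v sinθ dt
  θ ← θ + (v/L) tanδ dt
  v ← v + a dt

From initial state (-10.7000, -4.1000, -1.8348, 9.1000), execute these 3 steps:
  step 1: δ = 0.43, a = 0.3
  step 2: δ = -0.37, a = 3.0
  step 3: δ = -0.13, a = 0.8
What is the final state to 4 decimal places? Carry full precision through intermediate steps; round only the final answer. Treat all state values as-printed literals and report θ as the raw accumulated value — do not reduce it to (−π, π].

after step 1 (δ=0.43, a=0.3): (-11.293656, -6.296178, -1.487012, 9.175000)
after step 2 (δ=-0.37, a=3.0): (-11.101701, -8.581882, -1.783566, 9.925000)
after step 3 (δ=-0.13, a=0.8): (-11.625662, -11.007179, -1.891697, 10.125000)

(-11.6257, -11.0072, -1.8917, 10.1250)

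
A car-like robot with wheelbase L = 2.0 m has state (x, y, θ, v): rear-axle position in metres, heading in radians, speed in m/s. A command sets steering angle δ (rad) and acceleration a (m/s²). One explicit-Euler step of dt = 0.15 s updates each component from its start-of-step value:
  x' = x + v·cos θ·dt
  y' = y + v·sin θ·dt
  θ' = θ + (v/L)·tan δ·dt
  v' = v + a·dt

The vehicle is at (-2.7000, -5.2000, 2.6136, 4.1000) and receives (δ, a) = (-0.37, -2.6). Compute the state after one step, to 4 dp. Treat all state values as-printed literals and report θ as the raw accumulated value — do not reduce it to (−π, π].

x' = -2.7000 + 4.1000·cos(2.6136)·0.15 = -3.2312
y' = -5.2000 + 4.1000·sin(2.6136)·0.15 = -4.8902
θ' = 2.6136 + (4.1000/2.0)·tan(-0.37)·0.15 = 2.4943
v' = 4.1000 − 2.6000·0.15 = 3.7100

(-3.2312, -4.8902, 2.4943, 3.7100)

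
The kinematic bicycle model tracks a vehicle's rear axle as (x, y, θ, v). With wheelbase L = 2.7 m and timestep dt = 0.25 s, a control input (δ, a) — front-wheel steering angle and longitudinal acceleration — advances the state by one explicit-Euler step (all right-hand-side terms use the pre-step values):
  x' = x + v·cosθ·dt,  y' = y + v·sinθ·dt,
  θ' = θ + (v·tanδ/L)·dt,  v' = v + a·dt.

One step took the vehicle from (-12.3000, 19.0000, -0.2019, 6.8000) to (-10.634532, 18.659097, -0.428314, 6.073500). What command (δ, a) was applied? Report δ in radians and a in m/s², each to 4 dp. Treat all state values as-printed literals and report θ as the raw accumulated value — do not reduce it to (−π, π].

a = (v'−v)/dt = (-0.726500)/0.25 = -2.9060
Δθ = θ'−θ = -0.226414;  (v·dt/L) = 6.8000·0.25/2.7 = 0.629630
tan δ = Δθ·L/(v·dt) = -0.359599  →  δ = -0.3452

δ = -0.3452, a = -2.9060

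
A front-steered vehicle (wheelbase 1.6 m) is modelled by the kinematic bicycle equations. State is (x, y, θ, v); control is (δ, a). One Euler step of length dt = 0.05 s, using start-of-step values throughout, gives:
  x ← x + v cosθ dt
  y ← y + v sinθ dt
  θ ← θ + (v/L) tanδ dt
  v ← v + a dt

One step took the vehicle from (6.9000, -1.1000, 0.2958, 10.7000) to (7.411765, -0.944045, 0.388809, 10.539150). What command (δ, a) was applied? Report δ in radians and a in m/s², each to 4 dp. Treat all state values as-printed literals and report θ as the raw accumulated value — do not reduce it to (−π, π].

a = (v'−v)/dt = (-0.160850)/0.05 = -3.2170
Δθ = θ'−θ = 0.093009;  (v·dt/L) = 10.7000·0.05/1.6 = 0.334375
tan δ = Δθ·L/(v·dt) = 0.278158  →  δ = 0.2713

δ = 0.2713, a = -3.2170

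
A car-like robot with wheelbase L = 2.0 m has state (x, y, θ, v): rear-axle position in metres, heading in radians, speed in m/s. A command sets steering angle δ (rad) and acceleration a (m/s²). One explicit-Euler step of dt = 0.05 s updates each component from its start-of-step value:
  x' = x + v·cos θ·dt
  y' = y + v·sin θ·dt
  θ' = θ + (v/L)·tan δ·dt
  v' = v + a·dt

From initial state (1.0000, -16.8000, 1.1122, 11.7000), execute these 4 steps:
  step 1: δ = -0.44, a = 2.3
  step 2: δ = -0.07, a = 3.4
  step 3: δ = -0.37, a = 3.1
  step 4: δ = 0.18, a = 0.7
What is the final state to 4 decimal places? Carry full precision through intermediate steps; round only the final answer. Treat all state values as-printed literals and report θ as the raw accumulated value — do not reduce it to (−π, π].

(2.3437, -14.8469, 0.8928, 12.1750)

after step 1 (δ=-0.44, a=2.3): (1.258974, -16.275445, 0.974497, 11.815000)
after step 2 (δ=-0.07, a=3.4): (1.590730, -15.786647, 0.953787, 11.985000)
after step 3 (δ=-0.37, a=3.1): (1.937455, -15.297892, 0.837573, 12.140000)
after step 4 (δ=0.18, a=0.7): (2.343701, -14.846878, 0.892801, 12.175000)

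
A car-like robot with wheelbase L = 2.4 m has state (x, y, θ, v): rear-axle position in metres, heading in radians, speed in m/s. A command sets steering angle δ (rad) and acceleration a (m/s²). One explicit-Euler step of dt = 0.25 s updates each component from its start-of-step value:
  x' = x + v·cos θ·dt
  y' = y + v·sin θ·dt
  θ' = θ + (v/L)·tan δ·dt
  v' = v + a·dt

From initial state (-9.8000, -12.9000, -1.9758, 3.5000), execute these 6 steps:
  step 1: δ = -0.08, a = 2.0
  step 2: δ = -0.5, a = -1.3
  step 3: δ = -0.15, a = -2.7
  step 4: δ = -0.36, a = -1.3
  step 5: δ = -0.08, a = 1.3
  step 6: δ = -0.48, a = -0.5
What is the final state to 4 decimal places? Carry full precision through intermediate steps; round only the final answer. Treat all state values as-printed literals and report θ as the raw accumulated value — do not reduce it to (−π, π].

(-12.6895, -16.8374, -2.5932, 2.8750)

after step 1 (δ=-0.08, a=2.0): (-10.144769, -13.704213, -2.005029, 4.000000)
after step 2 (δ=-0.5, a=-1.3): (-10.565484, -14.611406, -2.232655, 3.675000)
after step 3 (δ=-0.15, a=-2.7): (-11.130133, -15.336164, -2.290512, 3.000000)
after step 4 (δ=-0.36, a=-1.3): (-11.624511, -15.900159, -2.408137, 2.675000)
after step 5 (δ=-0.08, a=1.3): (-12.121302, -16.347847, -2.430477, 3.000000)
after step 6 (δ=-0.48, a=-0.5): (-12.689528, -16.837357, -2.593168, 2.875000)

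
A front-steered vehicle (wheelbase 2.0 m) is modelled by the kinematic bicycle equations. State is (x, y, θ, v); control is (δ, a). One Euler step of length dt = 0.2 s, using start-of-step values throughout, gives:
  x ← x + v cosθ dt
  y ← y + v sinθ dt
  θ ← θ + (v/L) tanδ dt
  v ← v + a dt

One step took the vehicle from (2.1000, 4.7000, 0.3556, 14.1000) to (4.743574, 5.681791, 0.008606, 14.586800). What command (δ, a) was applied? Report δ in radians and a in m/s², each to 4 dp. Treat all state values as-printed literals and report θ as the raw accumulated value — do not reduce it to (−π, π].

a = (v'−v)/dt = (0.486800)/0.2 = 2.4340
Δθ = θ'−θ = -0.346994;  (v·dt/L) = 14.1000·0.2/2.0 = 1.410000
tan δ = Δθ·L/(v·dt) = -0.246095  →  δ = -0.2413

δ = -0.2413, a = 2.4340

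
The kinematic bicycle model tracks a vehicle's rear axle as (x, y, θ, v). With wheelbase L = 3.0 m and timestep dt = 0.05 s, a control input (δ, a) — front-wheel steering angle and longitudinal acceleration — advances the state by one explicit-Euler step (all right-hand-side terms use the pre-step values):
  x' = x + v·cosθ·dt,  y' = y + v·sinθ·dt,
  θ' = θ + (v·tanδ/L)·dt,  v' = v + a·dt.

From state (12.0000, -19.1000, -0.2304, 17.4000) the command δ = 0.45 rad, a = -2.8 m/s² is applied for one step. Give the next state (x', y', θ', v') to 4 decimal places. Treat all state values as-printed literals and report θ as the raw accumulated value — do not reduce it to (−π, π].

x' = 12.0000 + 17.4000·cos(-0.2304)·0.05 = 12.8470
y' = -19.1000 + 17.4000·sin(-0.2304)·0.05 = -19.2987
θ' = -0.2304 + (17.4000/3.0)·tan(0.45)·0.05 = -0.0903
v' = 17.4000 − 2.8000·0.05 = 17.2600

(12.8470, -19.2987, -0.0903, 17.2600)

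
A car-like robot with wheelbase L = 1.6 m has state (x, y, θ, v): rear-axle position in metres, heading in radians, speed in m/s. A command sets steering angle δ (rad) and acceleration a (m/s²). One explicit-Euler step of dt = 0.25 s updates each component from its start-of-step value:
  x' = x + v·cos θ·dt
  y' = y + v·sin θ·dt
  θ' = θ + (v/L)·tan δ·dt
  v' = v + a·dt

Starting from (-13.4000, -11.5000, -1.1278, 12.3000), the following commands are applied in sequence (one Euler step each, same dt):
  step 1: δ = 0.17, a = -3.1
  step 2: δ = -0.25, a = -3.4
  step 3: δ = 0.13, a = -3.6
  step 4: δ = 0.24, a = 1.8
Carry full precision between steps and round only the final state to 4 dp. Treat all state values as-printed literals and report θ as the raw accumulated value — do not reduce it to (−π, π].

after step 1 (δ=0.17, a=-3.1): (-12.081906, -14.278174, -0.797897, 11.525000)
after step 2 (δ=-0.25, a=-3.4): (-10.070178, -16.340831, -1.257712, 10.675000)
after step 3 (δ=0.13, a=-3.6): (-9.248217, -18.879848, -1.039646, 9.775000)
after step 4 (δ=0.24, a=1.8): (-8.010396, -20.986910, -0.665880, 10.225000)

(-8.0104, -20.9869, -0.6659, 10.2250)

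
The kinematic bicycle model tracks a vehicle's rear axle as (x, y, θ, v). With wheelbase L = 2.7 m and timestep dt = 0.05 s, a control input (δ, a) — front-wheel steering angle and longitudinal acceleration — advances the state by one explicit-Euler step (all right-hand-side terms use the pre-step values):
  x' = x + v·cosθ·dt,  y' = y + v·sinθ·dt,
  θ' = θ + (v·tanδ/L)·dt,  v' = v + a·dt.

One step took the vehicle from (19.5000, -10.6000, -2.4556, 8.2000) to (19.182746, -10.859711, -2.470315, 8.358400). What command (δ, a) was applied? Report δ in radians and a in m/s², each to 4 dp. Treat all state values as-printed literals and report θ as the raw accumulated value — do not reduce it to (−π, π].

a = (v'−v)/dt = (0.158400)/0.05 = 3.1680
Δθ = θ'−θ = -0.014715;  (v·dt/L) = 8.2000·0.05/2.7 = 0.151852
tan δ = Δθ·L/(v·dt) = -0.096904  →  δ = -0.0966

δ = -0.0966, a = 3.1680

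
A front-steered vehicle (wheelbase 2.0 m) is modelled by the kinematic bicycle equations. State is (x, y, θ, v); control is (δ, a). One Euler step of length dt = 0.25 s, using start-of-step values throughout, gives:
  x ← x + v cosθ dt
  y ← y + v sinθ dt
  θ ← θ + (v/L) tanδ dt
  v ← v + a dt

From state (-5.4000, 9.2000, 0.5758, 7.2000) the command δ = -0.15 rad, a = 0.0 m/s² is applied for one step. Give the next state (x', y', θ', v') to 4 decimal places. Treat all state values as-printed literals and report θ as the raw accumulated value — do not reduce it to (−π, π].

(-3.8902, 10.1801, 0.4398, 7.2000)

x' = -5.4000 + 7.2000·cos(0.5758)·0.25 = -3.8902
y' = 9.2000 + 7.2000·sin(0.5758)·0.25 = 10.1801
θ' = 0.5758 + (7.2000/2.0)·tan(-0.15)·0.25 = 0.4398
v' = 7.2000 + 0.0000·0.25 = 7.2000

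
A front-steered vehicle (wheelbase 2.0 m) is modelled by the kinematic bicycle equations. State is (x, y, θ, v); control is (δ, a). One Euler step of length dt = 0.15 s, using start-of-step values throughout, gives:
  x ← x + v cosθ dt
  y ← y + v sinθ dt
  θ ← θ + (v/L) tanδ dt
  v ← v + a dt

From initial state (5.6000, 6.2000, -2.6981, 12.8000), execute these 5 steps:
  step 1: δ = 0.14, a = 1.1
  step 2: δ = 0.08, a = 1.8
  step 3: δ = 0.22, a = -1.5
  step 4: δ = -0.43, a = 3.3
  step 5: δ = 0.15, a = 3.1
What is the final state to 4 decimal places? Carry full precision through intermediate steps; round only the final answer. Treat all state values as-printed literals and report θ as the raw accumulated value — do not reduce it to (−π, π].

after step 1 (δ=0.14, a=1.1): (3.865744, 5.376134, -2.562815, 12.965000)
after step 2 (δ=0.08, a=1.8): (2.237731, 4.312354, -2.484859, 13.235000)
after step 3 (δ=0.22, a=-1.5): (0.665432, 3.100292, -2.262888, 13.010000)
after step 4 (δ=-0.43, a=3.3): (-0.579916, 1.597807, -2.710388, 13.505000)
after step 5 (δ=0.15, a=3.1): (-2.420234, 0.751114, -2.557307, 13.970000)

(-2.4202, 0.7511, -2.5573, 13.9700)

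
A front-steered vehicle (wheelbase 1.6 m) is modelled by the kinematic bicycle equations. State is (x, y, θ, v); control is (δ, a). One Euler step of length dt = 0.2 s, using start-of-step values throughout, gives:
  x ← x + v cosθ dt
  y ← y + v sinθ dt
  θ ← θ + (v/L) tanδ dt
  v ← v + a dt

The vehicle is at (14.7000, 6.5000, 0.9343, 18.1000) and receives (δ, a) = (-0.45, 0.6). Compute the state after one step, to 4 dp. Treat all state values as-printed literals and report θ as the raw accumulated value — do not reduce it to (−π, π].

(16.8517, 9.4111, -0.1586, 18.2200)

x' = 14.7000 + 18.1000·cos(0.9343)·0.2 = 16.8517
y' = 6.5000 + 18.1000·sin(0.9343)·0.2 = 9.4111
θ' = 0.9343 + (18.1000/1.6)·tan(-0.45)·0.2 = -0.1586
v' = 18.1000 + 0.6000·0.2 = 18.2200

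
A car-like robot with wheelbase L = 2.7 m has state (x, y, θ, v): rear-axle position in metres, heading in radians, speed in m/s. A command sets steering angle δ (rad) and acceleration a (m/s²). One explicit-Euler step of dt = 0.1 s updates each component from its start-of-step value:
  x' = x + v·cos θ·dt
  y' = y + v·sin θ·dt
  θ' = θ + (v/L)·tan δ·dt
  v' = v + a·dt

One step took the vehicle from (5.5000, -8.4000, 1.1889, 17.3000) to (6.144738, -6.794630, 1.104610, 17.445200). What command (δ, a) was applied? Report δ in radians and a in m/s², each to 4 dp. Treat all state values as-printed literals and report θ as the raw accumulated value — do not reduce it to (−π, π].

δ = -0.1308, a = 1.4520

a = (v'−v)/dt = (0.145200)/0.1 = 1.4520
Δθ = θ'−θ = -0.084290;  (v·dt/L) = 17.3000·0.1/2.7 = 0.640741
tan δ = Δθ·L/(v·dt) = -0.131551  →  δ = -0.1308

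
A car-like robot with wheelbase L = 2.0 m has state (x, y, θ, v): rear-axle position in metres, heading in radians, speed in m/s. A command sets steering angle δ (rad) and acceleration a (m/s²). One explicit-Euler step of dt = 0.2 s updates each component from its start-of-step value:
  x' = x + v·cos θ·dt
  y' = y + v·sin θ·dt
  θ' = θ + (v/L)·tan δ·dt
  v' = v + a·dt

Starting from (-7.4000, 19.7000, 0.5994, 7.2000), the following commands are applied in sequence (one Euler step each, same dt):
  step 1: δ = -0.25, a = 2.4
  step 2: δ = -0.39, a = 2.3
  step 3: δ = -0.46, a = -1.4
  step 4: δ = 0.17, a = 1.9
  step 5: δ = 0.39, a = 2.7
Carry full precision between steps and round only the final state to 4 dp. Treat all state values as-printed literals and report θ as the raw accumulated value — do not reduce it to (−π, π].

(-0.0610, 20.5487, 0.1702, 8.7800)

after step 1 (δ=-0.25, a=2.4): (-6.211029, 20.512372, 0.415554, 7.680000)
after step 2 (δ=-0.39, a=2.3): (-4.805754, 21.132450, 0.099864, 8.140000)
after step 3 (δ=-0.46, a=-1.4): (-3.185865, 21.294758, -0.303432, 7.860000)
after step 4 (δ=0.17, a=1.9): (-1.685679, 20.825049, -0.168509, 8.240000)
after step 5 (δ=0.39, a=2.7): (-0.061021, 20.548658, 0.170200, 8.780000)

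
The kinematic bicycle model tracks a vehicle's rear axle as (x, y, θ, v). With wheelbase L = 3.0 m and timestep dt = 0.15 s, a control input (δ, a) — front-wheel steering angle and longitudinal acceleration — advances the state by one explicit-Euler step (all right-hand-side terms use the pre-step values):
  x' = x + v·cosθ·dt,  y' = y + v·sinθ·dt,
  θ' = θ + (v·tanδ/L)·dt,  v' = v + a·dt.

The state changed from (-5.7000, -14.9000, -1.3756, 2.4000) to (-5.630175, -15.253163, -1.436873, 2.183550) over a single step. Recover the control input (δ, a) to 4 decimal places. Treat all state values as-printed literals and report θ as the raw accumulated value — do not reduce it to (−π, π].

a = (v'−v)/dt = (-0.216450)/0.15 = -1.4430
Δθ = θ'−θ = -0.061273;  (v·dt/L) = 2.4000·0.15/3.0 = 0.120000
tan δ = Δθ·L/(v·dt) = -0.510608  →  δ = -0.4721

δ = -0.4721, a = -1.4430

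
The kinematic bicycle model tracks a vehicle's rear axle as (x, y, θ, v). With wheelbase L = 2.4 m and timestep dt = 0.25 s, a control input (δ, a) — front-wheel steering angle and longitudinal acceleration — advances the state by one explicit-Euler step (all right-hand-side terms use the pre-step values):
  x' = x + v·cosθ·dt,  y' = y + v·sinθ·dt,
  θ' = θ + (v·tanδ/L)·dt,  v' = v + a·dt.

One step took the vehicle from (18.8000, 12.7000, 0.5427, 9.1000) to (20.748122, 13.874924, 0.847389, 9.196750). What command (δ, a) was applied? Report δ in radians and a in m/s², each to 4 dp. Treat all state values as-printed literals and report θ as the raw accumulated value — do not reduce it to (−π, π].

a = (v'−v)/dt = (0.096750)/0.25 = 0.3870
Δθ = θ'−θ = 0.304689;  (v·dt/L) = 9.1000·0.25/2.4 = 0.947917
tan δ = Δθ·L/(v·dt) = 0.321430  →  δ = 0.3110

δ = 0.3110, a = 0.3870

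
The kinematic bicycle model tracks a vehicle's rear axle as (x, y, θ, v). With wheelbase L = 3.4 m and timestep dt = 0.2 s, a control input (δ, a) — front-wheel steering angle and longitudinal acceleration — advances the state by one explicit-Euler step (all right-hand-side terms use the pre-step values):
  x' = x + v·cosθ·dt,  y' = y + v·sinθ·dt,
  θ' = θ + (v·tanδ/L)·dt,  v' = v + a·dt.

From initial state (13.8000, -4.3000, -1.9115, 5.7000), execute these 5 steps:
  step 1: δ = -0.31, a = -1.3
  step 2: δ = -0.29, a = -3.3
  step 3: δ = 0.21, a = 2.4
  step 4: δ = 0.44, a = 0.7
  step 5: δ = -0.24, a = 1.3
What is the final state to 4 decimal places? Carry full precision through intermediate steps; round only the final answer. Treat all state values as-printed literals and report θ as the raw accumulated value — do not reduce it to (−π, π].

(11.6059, -9.1235, -1.9865, 5.6600)

after step 1 (δ=-0.31, a=-1.3): (13.419069, -5.374473, -2.018904, 5.440000)
after step 2 (δ=-0.29, a=-3.3): (12.947681, -6.355053, -2.114396, 4.780000)
after step 3 (δ=0.21, a=2.4): (12.453218, -7.173248, -2.054465, 5.260000)
after step 4 (δ=0.44, a=0.7): (11.964006, -8.104578, -1.908800, 5.400000)
after step 5 (δ=-0.24, a=1.3): (11.605873, -9.123470, -1.986534, 5.660000)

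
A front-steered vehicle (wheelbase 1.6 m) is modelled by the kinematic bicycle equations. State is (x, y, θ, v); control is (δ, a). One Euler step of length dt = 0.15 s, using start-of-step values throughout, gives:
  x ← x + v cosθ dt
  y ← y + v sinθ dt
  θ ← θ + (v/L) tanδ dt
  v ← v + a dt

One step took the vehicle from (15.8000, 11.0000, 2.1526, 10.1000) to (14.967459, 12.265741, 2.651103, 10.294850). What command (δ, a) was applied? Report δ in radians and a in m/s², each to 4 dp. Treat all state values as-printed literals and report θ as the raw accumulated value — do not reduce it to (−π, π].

δ = 0.4846, a = 1.2990

a = (v'−v)/dt = (0.194850)/0.15 = 1.2990
Δθ = θ'−θ = 0.498503;  (v·dt/L) = 10.1000·0.15/1.6 = 0.946875
tan δ = Δθ·L/(v·dt) = 0.526472  →  δ = 0.4846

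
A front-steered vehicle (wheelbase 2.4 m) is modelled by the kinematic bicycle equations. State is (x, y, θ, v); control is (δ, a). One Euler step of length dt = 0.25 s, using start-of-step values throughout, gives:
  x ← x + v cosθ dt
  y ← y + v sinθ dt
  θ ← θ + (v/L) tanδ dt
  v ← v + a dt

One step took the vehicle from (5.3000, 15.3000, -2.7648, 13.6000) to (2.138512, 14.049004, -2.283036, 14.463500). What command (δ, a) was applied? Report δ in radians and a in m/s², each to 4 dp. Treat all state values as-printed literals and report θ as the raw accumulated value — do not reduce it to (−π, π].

δ = 0.3278, a = 3.4540

a = (v'−v)/dt = (0.863500)/0.25 = 3.4540
Δθ = θ'−θ = 0.481764;  (v·dt/L) = 13.6000·0.25/2.4 = 1.416667
tan δ = Δθ·L/(v·dt) = 0.340069  →  δ = 0.3278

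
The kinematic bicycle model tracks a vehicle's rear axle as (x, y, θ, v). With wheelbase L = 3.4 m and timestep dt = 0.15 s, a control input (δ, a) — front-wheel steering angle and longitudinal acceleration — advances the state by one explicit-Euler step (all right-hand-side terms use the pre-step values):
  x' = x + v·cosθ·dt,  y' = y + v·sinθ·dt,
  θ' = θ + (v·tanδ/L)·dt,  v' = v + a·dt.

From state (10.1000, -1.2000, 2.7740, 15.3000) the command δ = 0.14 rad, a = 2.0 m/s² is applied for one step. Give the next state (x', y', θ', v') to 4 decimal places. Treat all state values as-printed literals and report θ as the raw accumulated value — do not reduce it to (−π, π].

(7.9583, -0.3752, 2.8691, 15.6000)

x' = 10.1000 + 15.3000·cos(2.7740)·0.15 = 7.9583
y' = -1.2000 + 15.3000·sin(2.7740)·0.15 = -0.3752
θ' = 2.7740 + (15.3000/3.4)·tan(0.14)·0.15 = 2.8691
v' = 15.3000 + 2.0000·0.15 = 15.6000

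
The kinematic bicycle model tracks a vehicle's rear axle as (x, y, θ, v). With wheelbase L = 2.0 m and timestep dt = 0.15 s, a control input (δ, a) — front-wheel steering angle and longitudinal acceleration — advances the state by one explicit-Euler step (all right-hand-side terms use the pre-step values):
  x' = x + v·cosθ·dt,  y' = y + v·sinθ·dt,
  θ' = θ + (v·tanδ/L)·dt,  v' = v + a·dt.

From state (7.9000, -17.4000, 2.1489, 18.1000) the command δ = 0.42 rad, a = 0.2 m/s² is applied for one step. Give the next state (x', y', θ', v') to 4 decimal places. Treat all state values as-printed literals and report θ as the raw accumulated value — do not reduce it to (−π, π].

x' = 7.9000 + 18.1000·cos(2.1489)·0.15 = 6.4164
y' = -17.4000 + 18.1000·sin(2.1489)·0.15 = -15.1262
θ' = 2.1489 + (18.1000/2.0)·tan(0.42)·0.15 = 2.7551
v' = 18.1000 + 0.2000·0.15 = 18.1300

(6.4164, -15.1262, 2.7551, 18.1300)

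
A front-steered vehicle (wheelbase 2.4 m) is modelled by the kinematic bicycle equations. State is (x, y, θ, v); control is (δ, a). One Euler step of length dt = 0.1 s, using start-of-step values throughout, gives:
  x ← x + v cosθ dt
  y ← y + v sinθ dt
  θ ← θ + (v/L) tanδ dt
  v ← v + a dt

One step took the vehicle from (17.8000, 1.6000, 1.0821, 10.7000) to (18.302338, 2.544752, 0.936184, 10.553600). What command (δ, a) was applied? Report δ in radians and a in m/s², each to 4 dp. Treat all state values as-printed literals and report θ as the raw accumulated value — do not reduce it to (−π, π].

a = (v'−v)/dt = (-0.146400)/0.1 = -1.4640
Δθ = θ'−θ = -0.145916;  (v·dt/L) = 10.7000·0.1/2.4 = 0.445833
tan δ = Δθ·L/(v·dt) = -0.327288  →  δ = -0.3163

δ = -0.3163, a = -1.4640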